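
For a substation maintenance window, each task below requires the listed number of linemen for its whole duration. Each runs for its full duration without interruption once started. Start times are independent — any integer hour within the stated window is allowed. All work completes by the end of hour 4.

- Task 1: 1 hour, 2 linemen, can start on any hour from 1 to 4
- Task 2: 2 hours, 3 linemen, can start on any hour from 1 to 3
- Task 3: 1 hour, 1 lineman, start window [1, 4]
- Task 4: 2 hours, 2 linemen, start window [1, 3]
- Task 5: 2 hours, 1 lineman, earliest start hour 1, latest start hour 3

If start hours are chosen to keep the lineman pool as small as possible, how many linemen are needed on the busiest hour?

Early-start (Task 1@1, Task 2@1, Task 3@1, Task 4@1, Task 5@1) gives peak 9: h1:9  h2:6  h3:0  h4:0.
Shift Task 2→3, Task 3→2, Task 5→2.
Schedule Task 1@1, Task 2@3, Task 3@2, Task 4@1, Task 5@2: h1:4  h2:4  h3:4  h4:3 — peak 4.
Total lineman-hours = 15 over 4 hours ⇒ peak ≥ ⌈15/4⌉ = 4, so 4 is optimal.

4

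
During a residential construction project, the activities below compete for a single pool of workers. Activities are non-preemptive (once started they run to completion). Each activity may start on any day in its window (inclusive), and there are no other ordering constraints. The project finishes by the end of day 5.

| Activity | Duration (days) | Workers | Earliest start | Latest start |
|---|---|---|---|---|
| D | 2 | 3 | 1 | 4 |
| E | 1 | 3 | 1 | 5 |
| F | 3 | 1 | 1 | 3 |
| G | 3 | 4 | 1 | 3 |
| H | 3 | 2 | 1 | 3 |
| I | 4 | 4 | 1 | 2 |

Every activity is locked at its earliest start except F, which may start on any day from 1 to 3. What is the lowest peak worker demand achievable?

16

F@1: d1:17  d2:14  d3:11  d4:4  d5:0 → peak 17
F@2: d1:16  d2:14  d3:11  d4:5  d5:0 → peak 16
F@3: d1:16  d2:13  d3:11  d4:5  d5:1 → peak 16
Best is F@2, peak 16.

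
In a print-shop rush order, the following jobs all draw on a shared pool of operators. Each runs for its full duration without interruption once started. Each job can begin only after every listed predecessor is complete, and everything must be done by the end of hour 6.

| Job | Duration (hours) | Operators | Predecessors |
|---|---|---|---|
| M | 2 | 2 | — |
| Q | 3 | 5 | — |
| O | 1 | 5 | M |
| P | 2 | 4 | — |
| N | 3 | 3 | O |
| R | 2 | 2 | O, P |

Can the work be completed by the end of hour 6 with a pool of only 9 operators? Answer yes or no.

no

The minimum achievable peak is 10; 9 < 10, so no feasible schedule stays within the cap.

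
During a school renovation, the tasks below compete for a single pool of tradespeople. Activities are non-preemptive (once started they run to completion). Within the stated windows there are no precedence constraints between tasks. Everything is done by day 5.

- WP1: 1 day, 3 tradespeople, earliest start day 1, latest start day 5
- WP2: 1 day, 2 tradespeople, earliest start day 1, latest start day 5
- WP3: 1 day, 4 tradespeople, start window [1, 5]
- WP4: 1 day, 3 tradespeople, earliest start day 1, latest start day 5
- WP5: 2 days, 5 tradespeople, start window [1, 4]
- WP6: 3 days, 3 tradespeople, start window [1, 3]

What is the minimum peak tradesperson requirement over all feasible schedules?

Early-start (WP1@1, WP2@1, WP3@1, WP4@1, WP5@1, WP6@1) gives peak 20: d1:20  d2:8  d3:3  d4:0  d5:0.
Shift WP2→4, WP3→2, WP4→3, WP5→4.
Schedule WP1@1, WP2@4, WP3@2, WP4@3, WP5@4, WP6@1: d1:6  d2:7  d3:6  d4:7  d5:5 — peak 7.
Total tradesperson-days = 31 over 5 days ⇒ peak ≥ ⌈31/5⌉ = 7, so 7 is optimal.

7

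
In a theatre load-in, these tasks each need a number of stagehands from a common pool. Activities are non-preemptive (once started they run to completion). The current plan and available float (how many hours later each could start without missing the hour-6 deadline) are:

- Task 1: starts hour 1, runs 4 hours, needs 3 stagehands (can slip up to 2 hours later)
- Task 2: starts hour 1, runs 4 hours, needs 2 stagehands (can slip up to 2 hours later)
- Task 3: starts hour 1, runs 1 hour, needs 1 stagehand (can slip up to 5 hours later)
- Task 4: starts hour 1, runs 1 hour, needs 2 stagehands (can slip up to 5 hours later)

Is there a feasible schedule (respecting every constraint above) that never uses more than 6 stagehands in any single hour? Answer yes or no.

yes

Schedule Task 1@1, Task 2@1, Task 3@5, Task 4@5: h1:5  h2:5  h3:5  h4:5  h5:3  h6:0 — peak 5 ≤ 6.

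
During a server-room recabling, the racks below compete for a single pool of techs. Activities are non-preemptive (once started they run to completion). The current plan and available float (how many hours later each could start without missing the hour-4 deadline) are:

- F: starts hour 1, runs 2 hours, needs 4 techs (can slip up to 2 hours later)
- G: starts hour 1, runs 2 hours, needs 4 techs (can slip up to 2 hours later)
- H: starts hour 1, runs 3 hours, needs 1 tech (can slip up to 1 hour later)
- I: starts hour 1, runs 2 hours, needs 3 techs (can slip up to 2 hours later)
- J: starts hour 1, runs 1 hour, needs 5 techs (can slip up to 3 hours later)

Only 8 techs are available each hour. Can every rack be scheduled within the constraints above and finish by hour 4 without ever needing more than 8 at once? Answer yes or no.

no

The minimum achievable peak is 9; 8 < 9, so no feasible schedule stays within the cap.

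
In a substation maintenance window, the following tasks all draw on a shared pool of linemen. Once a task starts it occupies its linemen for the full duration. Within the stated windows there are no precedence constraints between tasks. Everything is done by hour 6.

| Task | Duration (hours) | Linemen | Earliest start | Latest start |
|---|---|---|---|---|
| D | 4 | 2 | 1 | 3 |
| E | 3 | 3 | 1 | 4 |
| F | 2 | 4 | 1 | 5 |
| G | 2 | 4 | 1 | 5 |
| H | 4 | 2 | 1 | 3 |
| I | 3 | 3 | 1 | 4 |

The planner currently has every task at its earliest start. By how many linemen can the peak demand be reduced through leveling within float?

Early-start peak: h1:18  h2:18  h3:10  h4:4  h5:0  h6:0 ⇒ 18.
Leveled (D@1, E@1, F@1, G@5, H@3, I@4): h1:9  h2:9  h3:7  h4:7  h5:9  h6:9 ⇒ 9.
Reduction 18 − 9 = 9.

9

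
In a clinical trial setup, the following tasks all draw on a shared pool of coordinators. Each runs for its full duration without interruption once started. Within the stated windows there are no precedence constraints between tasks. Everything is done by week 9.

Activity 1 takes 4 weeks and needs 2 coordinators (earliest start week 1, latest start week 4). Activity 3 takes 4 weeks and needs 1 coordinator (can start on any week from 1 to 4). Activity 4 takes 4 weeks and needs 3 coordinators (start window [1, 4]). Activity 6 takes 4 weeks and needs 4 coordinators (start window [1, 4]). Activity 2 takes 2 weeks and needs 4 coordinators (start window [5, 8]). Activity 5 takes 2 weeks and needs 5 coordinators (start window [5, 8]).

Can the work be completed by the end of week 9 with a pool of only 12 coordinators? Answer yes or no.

Schedule Activity 1@1, Activity 3@1, Activity 4@1, Activity 6@1, Activity 2@5, Activity 5@5: w1:10  w2:10  w3:10  w4:10  w5:9  w6:9  w7:0  w8:0  w9:0 — peak 10 ≤ 12.

yes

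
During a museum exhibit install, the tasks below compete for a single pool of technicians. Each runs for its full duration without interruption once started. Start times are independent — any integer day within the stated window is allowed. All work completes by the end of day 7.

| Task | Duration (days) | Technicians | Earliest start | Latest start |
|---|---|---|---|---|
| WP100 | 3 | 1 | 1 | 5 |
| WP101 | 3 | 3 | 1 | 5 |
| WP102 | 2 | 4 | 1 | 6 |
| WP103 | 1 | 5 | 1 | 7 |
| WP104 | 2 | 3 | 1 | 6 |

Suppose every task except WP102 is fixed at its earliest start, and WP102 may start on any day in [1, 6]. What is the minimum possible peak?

WP102@1: d1:16  d2:11  d3:4  d4:0  d5:0  d6:0  d7:0 → peak 16
WP102@2: d1:12  d2:11  d3:8  d4:0  d5:0  d6:0  d7:0 → peak 12
WP102@3: d1:12  d2:7  d3:8  d4:4  d5:0  d6:0  d7:0 → peak 12
WP102@4: d1:12  d2:7  d3:4  d4:4  d5:4  d6:0  d7:0 → peak 12
WP102@5: d1:12  d2:7  d3:4  d4:0  d5:4  d6:4  d7:0 → peak 12
WP102@6: d1:12  d2:7  d3:4  d4:0  d5:0  d6:4  d7:4 → peak 12
Best is WP102@2, peak 12.

12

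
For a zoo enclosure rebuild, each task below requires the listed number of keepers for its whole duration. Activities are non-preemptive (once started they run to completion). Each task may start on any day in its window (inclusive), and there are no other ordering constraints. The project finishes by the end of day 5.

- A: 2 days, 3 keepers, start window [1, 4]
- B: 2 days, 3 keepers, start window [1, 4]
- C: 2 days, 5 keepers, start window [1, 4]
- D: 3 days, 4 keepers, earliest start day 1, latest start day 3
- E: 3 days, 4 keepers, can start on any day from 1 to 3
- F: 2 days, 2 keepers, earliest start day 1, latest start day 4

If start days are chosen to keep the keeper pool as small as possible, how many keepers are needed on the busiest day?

Early-start (A@1, B@1, C@1, D@1, E@1, F@1) gives peak 21: d1:21  d2:21  d3:8  d4:0  d5:0.
Shift D→3, E→3, F→3.
Schedule A@1, B@1, C@1, D@3, E@3, F@3: d1:11  d2:11  d3:10  d4:10  d5:8 — peak 11.

11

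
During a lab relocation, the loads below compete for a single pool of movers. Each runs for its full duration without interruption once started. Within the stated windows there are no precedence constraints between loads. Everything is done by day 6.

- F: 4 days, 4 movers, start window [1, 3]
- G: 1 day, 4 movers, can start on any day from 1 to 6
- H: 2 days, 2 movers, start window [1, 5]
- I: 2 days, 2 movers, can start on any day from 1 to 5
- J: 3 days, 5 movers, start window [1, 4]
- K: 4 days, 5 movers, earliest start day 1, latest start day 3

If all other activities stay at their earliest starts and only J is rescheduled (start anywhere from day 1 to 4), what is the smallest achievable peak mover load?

17

J@1: d1:22  d2:18  d3:14  d4:9  d5:0  d6:0 → peak 22
J@2: d1:17  d2:18  d3:14  d4:14  d5:0  d6:0 → peak 18
J@3: d1:17  d2:13  d3:14  d4:14  d5:5  d6:0 → peak 17
J@4: d1:17  d2:13  d3:9  d4:14  d5:5  d6:5 → peak 17
Best is J@3, peak 17.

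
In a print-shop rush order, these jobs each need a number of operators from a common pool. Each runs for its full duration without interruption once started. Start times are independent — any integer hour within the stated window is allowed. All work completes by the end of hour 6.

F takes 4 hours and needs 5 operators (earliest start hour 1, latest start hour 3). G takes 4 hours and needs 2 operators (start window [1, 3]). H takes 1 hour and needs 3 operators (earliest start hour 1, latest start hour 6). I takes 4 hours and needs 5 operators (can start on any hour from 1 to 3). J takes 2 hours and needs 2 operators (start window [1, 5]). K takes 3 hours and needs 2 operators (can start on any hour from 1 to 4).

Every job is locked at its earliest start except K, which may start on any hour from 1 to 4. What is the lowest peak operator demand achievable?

17

K@1: h1:19  h2:16  h3:14  h4:12  h5:0  h6:0 → peak 19
K@2: h1:17  h2:16  h3:14  h4:14  h5:0  h6:0 → peak 17
K@3: h1:17  h2:14  h3:14  h4:14  h5:2  h6:0 → peak 17
K@4: h1:17  h2:14  h3:12  h4:14  h5:2  h6:2 → peak 17
Best is K@2, peak 17.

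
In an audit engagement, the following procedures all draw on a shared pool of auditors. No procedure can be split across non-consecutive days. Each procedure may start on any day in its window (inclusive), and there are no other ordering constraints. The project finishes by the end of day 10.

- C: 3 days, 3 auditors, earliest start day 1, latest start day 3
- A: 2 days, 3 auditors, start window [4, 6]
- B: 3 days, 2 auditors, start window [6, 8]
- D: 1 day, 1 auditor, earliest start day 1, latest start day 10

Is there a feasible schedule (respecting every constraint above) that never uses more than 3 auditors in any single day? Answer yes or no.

yes

Schedule C@1, A@4, B@6, D@6: d1:3  d2:3  d3:3  d4:3  d5:3  d6:3  d7:2  d8:2  d9:0  d10:0 — peak 3 ≤ 3.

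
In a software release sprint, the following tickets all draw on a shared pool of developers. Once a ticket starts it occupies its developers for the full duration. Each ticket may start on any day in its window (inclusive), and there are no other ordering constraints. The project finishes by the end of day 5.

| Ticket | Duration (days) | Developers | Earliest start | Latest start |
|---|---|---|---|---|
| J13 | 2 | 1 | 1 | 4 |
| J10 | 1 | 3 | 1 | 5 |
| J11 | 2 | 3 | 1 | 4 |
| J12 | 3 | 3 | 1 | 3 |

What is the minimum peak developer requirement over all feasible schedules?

6

Early-start (J13@1, J10@1, J11@1, J12@1) gives peak 10: d1:10  d2:7  d3:3  d4:0  d5:0.
Shift J11→2, J12→3.
Schedule J13@1, J10@1, J11@2, J12@3: d1:4  d2:4  d3:6  d4:3  d5:3 — peak 6.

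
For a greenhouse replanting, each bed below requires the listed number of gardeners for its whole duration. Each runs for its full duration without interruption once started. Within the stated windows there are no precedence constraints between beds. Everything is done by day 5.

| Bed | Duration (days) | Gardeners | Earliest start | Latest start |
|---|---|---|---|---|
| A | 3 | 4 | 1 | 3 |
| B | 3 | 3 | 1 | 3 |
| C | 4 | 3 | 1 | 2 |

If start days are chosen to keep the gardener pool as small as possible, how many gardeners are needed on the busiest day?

10

Schedule A@1, B@1, C@1: d1:10  d2:10  d3:10  d4:3  d5:0 — peak 10.
No arrangement of the 18 feasible schedules does better.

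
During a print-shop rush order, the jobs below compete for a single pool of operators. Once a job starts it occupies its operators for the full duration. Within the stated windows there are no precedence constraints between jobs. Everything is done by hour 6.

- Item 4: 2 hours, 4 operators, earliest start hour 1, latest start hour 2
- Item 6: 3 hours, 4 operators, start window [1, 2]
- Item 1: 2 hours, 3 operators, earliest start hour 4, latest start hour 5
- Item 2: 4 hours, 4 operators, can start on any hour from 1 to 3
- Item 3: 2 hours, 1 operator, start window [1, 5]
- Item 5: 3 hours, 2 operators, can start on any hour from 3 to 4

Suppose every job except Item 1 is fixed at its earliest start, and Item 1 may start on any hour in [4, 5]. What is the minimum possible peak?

Item 1@4: h1:13  h2:13  h3:10  h4:9  h5:5  h6:0 → peak 13
Item 1@5: h1:13  h2:13  h3:10  h4:6  h5:5  h6:3 → peak 13
Best is Item 1@4, peak 13.

13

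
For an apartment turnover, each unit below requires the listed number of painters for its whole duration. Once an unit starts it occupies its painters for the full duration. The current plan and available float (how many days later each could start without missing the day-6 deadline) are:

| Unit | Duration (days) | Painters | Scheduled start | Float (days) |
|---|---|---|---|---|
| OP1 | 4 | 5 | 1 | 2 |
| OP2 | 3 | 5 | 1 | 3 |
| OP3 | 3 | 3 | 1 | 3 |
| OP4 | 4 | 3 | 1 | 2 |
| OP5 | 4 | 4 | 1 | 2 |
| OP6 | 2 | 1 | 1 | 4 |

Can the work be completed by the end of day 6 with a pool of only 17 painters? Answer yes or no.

yes

Schedule OP1@1, OP2@1, OP3@4, OP4@1, OP5@1, OP6@4: d1:17  d2:17  d3:17  d4:16  d5:4  d6:3 — peak 17 ≤ 17.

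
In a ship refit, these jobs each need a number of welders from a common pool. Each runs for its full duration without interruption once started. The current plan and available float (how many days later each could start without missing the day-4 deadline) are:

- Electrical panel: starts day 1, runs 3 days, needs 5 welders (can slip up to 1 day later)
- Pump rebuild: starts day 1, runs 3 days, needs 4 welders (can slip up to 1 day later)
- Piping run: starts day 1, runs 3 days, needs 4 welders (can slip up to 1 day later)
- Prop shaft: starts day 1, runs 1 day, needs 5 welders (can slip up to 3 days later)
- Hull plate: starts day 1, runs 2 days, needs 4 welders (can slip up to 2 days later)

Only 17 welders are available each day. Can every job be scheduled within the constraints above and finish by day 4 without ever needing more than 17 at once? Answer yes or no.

yes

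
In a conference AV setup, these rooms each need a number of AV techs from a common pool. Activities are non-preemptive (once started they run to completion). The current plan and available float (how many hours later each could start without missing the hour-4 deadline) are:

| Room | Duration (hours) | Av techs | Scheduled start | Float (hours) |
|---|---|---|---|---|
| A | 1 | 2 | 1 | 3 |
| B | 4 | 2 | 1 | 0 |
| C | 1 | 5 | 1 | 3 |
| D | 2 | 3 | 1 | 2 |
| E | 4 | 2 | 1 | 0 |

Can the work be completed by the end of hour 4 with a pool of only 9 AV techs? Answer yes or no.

yes

Schedule A@1, B@1, C@2, D@3, E@1: h1:6  h2:9  h3:7  h4:7 — peak 9 ≤ 9.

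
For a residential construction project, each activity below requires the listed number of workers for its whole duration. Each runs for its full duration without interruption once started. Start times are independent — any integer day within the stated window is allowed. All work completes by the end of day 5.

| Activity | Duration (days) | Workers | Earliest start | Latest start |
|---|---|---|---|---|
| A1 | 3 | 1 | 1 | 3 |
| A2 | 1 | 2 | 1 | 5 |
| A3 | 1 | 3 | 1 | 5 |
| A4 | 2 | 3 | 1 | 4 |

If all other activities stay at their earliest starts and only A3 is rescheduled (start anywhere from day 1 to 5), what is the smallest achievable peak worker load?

6

A3@1: d1:9  d2:4  d3:1  d4:0  d5:0 → peak 9
A3@2: d1:6  d2:7  d3:1  d4:0  d5:0 → peak 7
A3@3: d1:6  d2:4  d3:4  d4:0  d5:0 → peak 6
A3@4: d1:6  d2:4  d3:1  d4:3  d5:0 → peak 6
A3@5: d1:6  d2:4  d3:1  d4:0  d5:3 → peak 6
Best is A3@3, peak 6.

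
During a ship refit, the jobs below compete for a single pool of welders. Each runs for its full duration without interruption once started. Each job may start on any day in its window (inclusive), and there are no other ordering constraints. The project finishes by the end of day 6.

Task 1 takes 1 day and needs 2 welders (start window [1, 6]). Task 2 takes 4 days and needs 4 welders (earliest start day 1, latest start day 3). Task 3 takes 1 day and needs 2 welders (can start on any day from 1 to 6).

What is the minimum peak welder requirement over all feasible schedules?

Early-start (Task 1@1, Task 2@1, Task 3@1) gives peak 8: d1:8  d2:4  d3:4  d4:4  d5:0  d6:0.
Shift Task 2→2.
Schedule Task 1@1, Task 2@2, Task 3@1: d1:4  d2:4  d3:4  d4:4  d5:4  d6:0 — peak 4.
Total welder-days = 20 over 6 days ⇒ peak ≥ ⌈20/6⌉ = 4, so 4 is optimal.

4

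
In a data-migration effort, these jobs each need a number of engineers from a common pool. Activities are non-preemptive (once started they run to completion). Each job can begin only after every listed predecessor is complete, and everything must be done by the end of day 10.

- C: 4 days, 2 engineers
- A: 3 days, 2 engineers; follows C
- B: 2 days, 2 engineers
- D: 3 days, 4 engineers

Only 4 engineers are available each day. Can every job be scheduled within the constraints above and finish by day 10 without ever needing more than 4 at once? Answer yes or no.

Schedule C@1, A@5, B@1, D@8: d1:4  d2:4  d3:2  d4:2  d5:2  d6:2  d7:2  d8:4  d9:4  d10:4 — peak 4 ≤ 4.

yes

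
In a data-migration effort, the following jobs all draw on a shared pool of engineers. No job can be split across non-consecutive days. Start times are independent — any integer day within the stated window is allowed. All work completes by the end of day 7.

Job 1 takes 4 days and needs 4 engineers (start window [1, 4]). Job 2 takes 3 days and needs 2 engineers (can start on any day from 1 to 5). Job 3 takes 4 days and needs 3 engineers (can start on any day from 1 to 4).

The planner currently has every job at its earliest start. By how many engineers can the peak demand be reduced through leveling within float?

2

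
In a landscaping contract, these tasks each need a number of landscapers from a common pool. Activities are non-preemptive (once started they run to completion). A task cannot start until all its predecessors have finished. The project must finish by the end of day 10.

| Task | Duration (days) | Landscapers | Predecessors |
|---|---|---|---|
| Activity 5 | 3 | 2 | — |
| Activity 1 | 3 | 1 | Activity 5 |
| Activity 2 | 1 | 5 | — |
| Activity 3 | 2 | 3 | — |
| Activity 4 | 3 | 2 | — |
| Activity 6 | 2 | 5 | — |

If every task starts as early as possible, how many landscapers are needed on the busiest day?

Early-start schedule: Activity 5@1, Activity 1@4, Activity 2@1, Activity 3@1, Activity 4@1, Activity 6@1.
Load per day: day 1: 17, day 2: 12, day 3: 4, day 4: 1, day 5: 1, day 6: 1, day 7: 0, day 8: 0, day 9: 0, day 10: 0.
Peak is 17.

17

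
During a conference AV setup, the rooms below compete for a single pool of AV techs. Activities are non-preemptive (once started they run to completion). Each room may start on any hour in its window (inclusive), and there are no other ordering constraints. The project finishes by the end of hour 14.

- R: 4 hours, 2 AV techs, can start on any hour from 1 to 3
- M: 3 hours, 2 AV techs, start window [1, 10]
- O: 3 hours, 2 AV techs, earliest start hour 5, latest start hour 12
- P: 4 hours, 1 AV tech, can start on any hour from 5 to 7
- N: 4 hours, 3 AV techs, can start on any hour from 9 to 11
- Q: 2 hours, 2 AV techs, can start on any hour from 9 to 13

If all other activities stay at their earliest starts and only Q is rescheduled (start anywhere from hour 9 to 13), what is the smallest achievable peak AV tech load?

4

Q@9: h1:4  h2:4  h3:4  h4:2  h5:3  h6:3  h7:3  h8:1  h9:5  h10:5  h11:3  h12:3  h13:0  h14:0 → peak 5
Q@10: h1:4  h2:4  h3:4  h4:2  h5:3  h6:3  h7:3  h8:1  h9:3  h10:5  h11:5  h12:3  h13:0  h14:0 → peak 5
Q@11: h1:4  h2:4  h3:4  h4:2  h5:3  h6:3  h7:3  h8:1  h9:3  h10:3  h11:5  h12:5  h13:0  h14:0 → peak 5
Q@12: h1:4  h2:4  h3:4  h4:2  h5:3  h6:3  h7:3  h8:1  h9:3  h10:3  h11:3  h12:5  h13:2  h14:0 → peak 5
Q@13: h1:4  h2:4  h3:4  h4:2  h5:3  h6:3  h7:3  h8:1  h9:3  h10:3  h11:3  h12:3  h13:2  h14:2 → peak 4
Best is Q@13, peak 4.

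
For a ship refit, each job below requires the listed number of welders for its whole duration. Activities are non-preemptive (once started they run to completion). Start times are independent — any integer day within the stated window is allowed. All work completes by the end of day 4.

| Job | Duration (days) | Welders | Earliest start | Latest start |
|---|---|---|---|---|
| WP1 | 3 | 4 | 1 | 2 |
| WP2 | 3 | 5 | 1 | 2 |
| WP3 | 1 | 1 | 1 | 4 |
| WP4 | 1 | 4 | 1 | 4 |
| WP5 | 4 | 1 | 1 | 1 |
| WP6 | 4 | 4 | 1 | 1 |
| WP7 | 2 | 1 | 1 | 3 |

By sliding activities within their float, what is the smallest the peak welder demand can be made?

15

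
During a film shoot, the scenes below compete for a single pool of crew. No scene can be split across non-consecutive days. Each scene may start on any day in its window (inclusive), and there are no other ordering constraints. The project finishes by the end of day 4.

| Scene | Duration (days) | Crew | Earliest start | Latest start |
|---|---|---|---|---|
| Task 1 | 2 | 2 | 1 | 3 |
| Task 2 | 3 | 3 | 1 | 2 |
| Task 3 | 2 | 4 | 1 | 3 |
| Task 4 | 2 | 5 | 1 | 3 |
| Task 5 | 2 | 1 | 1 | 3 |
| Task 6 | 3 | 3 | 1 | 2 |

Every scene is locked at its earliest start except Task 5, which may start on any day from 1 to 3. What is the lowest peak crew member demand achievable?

17

Task 5@1: d1:18  d2:18  d3:6  d4:0 → peak 18
Task 5@2: d1:17  d2:18  d3:7  d4:0 → peak 18
Task 5@3: d1:17  d2:17  d3:7  d4:1 → peak 17
Best is Task 5@3, peak 17.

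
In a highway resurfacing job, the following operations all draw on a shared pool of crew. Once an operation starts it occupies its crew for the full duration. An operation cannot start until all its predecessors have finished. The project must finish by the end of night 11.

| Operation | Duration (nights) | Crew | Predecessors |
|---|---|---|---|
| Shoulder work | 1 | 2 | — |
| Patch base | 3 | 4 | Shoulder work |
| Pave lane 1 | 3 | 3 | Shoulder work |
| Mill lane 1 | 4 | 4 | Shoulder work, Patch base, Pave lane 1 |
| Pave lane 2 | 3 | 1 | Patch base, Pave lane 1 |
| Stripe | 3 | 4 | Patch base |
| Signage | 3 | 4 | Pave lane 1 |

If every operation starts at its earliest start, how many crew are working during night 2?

At early start, night 2 has: Patch base, Pave lane 1.
Demand: 4 + 3 = 7.

7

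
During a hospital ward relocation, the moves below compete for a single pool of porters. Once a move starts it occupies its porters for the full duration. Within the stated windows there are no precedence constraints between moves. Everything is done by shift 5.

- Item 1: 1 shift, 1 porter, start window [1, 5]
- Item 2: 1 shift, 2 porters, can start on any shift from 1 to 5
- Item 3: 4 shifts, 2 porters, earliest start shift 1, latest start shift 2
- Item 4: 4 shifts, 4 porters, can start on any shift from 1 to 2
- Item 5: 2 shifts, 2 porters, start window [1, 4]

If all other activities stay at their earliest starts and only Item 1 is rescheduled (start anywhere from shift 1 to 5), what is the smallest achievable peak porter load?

10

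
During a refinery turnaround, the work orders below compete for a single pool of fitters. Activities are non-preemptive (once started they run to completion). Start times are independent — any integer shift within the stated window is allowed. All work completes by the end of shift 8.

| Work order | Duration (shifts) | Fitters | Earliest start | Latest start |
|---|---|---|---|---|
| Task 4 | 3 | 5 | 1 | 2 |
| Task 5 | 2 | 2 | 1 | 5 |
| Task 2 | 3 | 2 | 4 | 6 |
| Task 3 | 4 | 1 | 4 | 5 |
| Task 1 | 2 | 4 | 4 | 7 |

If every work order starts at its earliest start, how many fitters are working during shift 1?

7

At early start, shift 1 has: Task 4, Task 5.
Demand: 5 + 2 = 7.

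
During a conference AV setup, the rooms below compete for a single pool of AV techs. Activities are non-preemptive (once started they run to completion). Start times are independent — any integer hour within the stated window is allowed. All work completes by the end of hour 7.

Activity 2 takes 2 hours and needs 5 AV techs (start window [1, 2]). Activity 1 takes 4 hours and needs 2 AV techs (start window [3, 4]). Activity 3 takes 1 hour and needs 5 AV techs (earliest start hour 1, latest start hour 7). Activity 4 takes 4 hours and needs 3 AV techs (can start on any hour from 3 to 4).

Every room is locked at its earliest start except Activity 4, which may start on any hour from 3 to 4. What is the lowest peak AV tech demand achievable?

10

Activity 4@3: h1:10  h2:5  h3:5  h4:5  h5:5  h6:5  h7:0 → peak 10
Activity 4@4: h1:10  h2:5  h3:2  h4:5  h5:5  h6:5  h7:3 → peak 10
Best is Activity 4@3, peak 10.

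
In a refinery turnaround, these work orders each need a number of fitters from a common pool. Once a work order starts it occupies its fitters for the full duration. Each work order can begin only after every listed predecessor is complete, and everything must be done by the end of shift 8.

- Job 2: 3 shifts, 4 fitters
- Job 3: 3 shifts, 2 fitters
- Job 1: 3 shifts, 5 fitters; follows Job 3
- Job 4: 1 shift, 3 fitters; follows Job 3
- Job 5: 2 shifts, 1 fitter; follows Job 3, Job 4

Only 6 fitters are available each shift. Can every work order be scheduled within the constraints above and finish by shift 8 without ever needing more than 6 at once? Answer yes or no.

yes

Schedule Job 2@1, Job 3@1, Job 1@5, Job 4@4, Job 5@5: s1:6  s2:6  s3:6  s4:3  s5:6  s6:6  s7:5  s8:0 — peak 6 ≤ 6.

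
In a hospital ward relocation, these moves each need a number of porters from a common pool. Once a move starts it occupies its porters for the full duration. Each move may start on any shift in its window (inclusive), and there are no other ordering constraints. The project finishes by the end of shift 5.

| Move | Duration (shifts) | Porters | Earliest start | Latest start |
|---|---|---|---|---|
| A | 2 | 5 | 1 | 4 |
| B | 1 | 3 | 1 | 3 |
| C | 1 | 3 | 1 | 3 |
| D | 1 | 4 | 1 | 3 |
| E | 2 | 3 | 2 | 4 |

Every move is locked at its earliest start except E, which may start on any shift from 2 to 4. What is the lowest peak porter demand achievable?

15

E@2: s1:15  s2:8  s3:3  s4:0  s5:0 → peak 15
E@3: s1:15  s2:5  s3:3  s4:3  s5:0 → peak 15
E@4: s1:15  s2:5  s3:0  s4:3  s5:3 → peak 15
Best is E@2, peak 15.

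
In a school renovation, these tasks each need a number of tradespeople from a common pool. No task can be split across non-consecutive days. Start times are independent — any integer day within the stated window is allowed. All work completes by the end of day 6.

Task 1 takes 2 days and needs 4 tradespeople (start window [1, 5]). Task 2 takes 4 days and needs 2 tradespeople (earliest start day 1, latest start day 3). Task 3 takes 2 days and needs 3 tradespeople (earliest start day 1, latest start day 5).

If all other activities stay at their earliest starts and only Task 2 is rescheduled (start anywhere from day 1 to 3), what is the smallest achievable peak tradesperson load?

7

Task 2@1: d1:9  d2:9  d3:2  d4:2  d5:0  d6:0 → peak 9
Task 2@2: d1:7  d2:9  d3:2  d4:2  d5:2  d6:0 → peak 9
Task 2@3: d1:7  d2:7  d3:2  d4:2  d5:2  d6:2 → peak 7
Best is Task 2@3, peak 7.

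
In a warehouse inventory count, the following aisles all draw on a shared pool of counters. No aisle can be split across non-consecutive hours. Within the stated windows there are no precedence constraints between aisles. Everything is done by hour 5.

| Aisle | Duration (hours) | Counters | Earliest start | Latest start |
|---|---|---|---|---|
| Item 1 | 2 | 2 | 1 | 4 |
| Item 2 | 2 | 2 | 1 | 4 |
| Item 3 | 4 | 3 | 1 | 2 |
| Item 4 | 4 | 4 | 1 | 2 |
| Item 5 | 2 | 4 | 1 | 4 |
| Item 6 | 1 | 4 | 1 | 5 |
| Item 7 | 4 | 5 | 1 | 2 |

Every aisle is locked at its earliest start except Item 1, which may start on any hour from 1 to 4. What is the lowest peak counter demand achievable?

22

Item 1@1: h1:24  h2:20  h3:12  h4:12  h5:0 → peak 24
Item 1@2: h1:22  h2:20  h3:14  h4:12  h5:0 → peak 22
Item 1@3: h1:22  h2:18  h3:14  h4:14  h5:0 → peak 22
Item 1@4: h1:22  h2:18  h3:12  h4:14  h5:2 → peak 22
Best is Item 1@2, peak 22.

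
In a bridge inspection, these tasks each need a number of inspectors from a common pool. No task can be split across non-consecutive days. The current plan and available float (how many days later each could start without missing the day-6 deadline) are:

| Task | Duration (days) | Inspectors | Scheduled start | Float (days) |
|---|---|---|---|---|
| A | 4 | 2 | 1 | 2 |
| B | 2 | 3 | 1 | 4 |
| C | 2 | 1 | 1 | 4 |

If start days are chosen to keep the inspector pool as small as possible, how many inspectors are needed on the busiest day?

Early-start (A@1, B@1, C@1) gives peak 6: d1:6  d2:6  d3:2  d4:2  d5:0  d6:0.
Shift B→5.
Schedule A@1, B@5, C@1: d1:3  d2:3  d3:2  d4:2  d5:3  d6:3 — peak 3.
Total inspector-days = 16 over 6 days ⇒ peak ≥ ⌈16/6⌉ = 3, so 3 is optimal.

3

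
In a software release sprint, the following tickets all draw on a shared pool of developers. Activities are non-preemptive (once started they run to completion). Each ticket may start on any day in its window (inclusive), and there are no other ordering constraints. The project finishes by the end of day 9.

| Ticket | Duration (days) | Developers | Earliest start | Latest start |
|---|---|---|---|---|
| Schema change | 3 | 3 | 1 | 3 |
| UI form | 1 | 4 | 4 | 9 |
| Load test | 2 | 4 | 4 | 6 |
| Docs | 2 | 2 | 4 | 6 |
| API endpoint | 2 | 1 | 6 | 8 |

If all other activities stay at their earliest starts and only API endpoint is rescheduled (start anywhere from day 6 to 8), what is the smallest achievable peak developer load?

API endpoint@6: d1:3  d2:3  d3:3  d4:10  d5:6  d6:1  d7:1  d8:0  d9:0 → peak 10
API endpoint@7: d1:3  d2:3  d3:3  d4:10  d5:6  d6:0  d7:1  d8:1  d9:0 → peak 10
API endpoint@8: d1:3  d2:3  d3:3  d4:10  d5:6  d6:0  d7:0  d8:1  d9:1 → peak 10
Best is API endpoint@6, peak 10.

10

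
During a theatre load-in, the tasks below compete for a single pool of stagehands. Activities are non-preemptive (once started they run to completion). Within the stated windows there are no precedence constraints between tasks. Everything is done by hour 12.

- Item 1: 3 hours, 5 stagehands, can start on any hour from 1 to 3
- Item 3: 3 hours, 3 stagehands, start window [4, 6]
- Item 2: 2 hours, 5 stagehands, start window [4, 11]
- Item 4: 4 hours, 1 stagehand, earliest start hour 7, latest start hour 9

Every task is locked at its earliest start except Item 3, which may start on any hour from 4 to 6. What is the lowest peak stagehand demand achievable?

Item 3@4: h1:5  h2:5  h3:5  h4:8  h5:8  h6:3  h7:1  h8:1  h9:1  h10:1  h11:0  h12:0 → peak 8
Item 3@5: h1:5  h2:5  h3:5  h4:5  h5:8  h6:3  h7:4  h8:1  h9:1  h10:1  h11:0  h12:0 → peak 8
Item 3@6: h1:5  h2:5  h3:5  h4:5  h5:5  h6:3  h7:4  h8:4  h9:1  h10:1  h11:0  h12:0 → peak 5
Best is Item 3@6, peak 5.

5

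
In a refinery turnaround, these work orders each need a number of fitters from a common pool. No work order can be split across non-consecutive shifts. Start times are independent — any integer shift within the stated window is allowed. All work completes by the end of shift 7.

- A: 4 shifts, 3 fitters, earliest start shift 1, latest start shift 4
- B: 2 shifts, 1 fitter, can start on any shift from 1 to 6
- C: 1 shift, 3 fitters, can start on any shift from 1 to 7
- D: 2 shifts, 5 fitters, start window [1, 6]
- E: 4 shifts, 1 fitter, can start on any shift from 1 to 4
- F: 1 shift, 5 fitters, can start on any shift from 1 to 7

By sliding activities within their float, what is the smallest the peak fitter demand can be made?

Early-start (A@1, B@1, C@1, D@1, E@1, F@1) gives peak 18: s1:18  s2:10  s3:4  s4:4  s5:0  s6:0  s7:0.
Shift C→3, D→5, E→4, F→7.
Schedule A@1, B@1, C@3, D@5, E@4, F@7: s1:4  s2:4  s3:6  s4:4  s5:6  s6:6  s7:6 — peak 6.
Total fitter-shifts = 36 over 7 shifts ⇒ peak ≥ ⌈36/7⌉ = 6, so 6 is optimal.

6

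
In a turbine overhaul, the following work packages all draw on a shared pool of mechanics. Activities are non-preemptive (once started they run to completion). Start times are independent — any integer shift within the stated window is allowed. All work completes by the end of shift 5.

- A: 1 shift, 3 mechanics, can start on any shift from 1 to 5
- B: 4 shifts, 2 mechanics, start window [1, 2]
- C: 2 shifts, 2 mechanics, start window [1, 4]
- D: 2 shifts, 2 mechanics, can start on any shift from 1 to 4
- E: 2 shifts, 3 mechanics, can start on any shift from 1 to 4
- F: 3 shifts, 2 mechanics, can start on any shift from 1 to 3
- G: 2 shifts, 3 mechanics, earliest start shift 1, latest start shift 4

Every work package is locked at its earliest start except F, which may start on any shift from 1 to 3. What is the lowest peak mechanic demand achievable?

15

F@1: s1:17  s2:14  s3:4  s4:2  s5:0 → peak 17
F@2: s1:15  s2:14  s3:4  s4:4  s5:0 → peak 15
F@3: s1:15  s2:12  s3:4  s4:4  s5:2 → peak 15
Best is F@2, peak 15.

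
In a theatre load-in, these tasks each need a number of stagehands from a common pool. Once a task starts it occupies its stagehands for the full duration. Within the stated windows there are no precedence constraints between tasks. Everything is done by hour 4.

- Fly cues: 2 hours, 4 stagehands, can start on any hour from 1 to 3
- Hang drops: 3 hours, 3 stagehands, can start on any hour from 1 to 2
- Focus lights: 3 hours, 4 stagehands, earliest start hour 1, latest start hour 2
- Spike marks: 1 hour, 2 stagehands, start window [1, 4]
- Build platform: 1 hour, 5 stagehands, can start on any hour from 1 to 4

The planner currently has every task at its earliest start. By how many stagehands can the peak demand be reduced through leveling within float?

Early-start peak: h1:18  h2:11  h3:7  h4:0 ⇒ 18.
Leveled (Fly cues@1, Hang drops@1, Focus lights@1, Spike marks@3, Build platform@4): h1:11  h2:11  h3:9  h4:5 ⇒ 11.
Reduction 18 − 11 = 7.

7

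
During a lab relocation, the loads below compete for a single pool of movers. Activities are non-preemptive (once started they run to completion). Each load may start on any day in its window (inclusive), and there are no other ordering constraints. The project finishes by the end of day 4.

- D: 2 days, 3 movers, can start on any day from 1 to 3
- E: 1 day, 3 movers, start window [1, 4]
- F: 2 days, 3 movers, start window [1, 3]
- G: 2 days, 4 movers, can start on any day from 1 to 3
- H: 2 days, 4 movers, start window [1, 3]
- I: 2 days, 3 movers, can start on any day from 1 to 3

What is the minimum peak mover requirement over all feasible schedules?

10

Early-start (D@1, E@1, F@1, G@1, H@1, I@1) gives peak 20: d1:20  d2:17  d3:0  d4:0.
Shift F→2, H→3, I→3.
Schedule D@1, E@1, F@2, G@1, H@3, I@3: d1:10  d2:10  d3:10  d4:7 — peak 10.
Total mover-days = 37 over 4 days ⇒ peak ≥ ⌈37/4⌉ = 10, so 10 is optimal.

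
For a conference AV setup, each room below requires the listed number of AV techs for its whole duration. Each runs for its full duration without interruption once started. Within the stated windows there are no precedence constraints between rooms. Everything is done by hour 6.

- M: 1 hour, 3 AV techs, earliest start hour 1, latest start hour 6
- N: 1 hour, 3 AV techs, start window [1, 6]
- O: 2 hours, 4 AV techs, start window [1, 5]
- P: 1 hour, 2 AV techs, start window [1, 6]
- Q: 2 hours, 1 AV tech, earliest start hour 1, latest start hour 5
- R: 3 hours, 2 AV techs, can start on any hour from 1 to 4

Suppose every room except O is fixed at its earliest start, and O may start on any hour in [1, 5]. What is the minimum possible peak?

O@1: h1:15  h2:7  h3:2  h4:0  h5:0  h6:0 → peak 15
O@2: h1:11  h2:7  h3:6  h4:0  h5:0  h6:0 → peak 11
O@3: h1:11  h2:3  h3:6  h4:4  h5:0  h6:0 → peak 11
O@4: h1:11  h2:3  h3:2  h4:4  h5:4  h6:0 → peak 11
O@5: h1:11  h2:3  h3:2  h4:0  h5:4  h6:4 → peak 11
Best is O@2, peak 11.

11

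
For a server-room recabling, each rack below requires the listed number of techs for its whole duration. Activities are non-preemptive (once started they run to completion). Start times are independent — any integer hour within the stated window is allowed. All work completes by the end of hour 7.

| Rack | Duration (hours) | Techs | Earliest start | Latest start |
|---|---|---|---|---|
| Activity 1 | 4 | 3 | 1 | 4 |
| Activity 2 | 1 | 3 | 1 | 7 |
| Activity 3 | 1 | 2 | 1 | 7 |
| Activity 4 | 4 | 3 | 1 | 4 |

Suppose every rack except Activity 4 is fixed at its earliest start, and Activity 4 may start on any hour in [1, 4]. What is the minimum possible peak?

Activity 4@1: h1:11  h2:6  h3:6  h4:6  h5:0  h6:0  h7:0 → peak 11
Activity 4@2: h1:8  h2:6  h3:6  h4:6  h5:3  h6:0  h7:0 → peak 8
Activity 4@3: h1:8  h2:3  h3:6  h4:6  h5:3  h6:3  h7:0 → peak 8
Activity 4@4: h1:8  h2:3  h3:3  h4:6  h5:3  h6:3  h7:3 → peak 8
Best is Activity 4@2, peak 8.

8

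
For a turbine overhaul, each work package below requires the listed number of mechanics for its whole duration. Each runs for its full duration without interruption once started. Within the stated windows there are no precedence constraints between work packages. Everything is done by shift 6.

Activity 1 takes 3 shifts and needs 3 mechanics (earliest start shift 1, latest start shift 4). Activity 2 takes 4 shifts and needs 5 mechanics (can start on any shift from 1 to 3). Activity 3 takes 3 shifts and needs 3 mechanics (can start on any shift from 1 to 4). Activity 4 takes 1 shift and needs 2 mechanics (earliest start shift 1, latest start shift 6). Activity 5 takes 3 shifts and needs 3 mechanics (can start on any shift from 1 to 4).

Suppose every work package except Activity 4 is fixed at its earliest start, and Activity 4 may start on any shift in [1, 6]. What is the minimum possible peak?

Activity 4@1: s1:16  s2:14  s3:14  s4:5  s5:0  s6:0 → peak 16
Activity 4@2: s1:14  s2:16  s3:14  s4:5  s5:0  s6:0 → peak 16
Activity 4@3: s1:14  s2:14  s3:16  s4:5  s5:0  s6:0 → peak 16
Activity 4@4: s1:14  s2:14  s3:14  s4:7  s5:0  s6:0 → peak 14
Activity 4@5: s1:14  s2:14  s3:14  s4:5  s5:2  s6:0 → peak 14
Activity 4@6: s1:14  s2:14  s3:14  s4:5  s5:0  s6:2 → peak 14
Best is Activity 4@4, peak 14.

14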